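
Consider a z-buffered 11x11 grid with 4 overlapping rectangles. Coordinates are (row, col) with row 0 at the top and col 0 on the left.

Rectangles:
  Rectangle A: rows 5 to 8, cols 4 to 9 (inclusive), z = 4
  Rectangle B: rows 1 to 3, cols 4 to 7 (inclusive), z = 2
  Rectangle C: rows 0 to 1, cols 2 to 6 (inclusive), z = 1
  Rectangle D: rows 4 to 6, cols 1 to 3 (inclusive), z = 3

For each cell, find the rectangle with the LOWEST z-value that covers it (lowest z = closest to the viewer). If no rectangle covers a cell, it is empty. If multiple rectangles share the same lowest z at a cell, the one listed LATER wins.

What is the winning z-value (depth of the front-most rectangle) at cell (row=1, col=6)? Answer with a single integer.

Answer: 1

Derivation:
Check cell (1,6):
  A: rows 5-8 cols 4-9 -> outside (row miss)
  B: rows 1-3 cols 4-7 z=2 -> covers; best now B (z=2)
  C: rows 0-1 cols 2-6 z=1 -> covers; best now C (z=1)
  D: rows 4-6 cols 1-3 -> outside (row miss)
Winner: C at z=1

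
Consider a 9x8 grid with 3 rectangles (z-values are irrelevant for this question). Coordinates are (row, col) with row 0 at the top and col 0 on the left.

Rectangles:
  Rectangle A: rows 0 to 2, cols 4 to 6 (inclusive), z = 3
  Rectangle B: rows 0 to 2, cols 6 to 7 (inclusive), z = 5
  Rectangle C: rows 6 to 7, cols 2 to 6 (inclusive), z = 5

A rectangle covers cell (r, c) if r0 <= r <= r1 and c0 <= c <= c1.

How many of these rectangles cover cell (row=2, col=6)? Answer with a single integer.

Answer: 2

Derivation:
Check cell (2,6):
  A: rows 0-2 cols 4-6 -> covers
  B: rows 0-2 cols 6-7 -> covers
  C: rows 6-7 cols 2-6 -> outside (row miss)
Count covering = 2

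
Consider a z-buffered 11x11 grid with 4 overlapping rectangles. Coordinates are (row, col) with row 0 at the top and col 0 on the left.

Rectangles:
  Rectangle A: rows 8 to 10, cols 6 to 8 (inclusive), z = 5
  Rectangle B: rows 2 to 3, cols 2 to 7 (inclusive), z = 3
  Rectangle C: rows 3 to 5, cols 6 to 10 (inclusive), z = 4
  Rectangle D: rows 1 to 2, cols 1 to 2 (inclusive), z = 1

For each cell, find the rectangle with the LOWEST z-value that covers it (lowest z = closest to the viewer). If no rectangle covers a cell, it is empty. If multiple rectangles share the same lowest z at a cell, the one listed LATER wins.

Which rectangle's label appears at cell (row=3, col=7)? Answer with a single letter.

Answer: B

Derivation:
Check cell (3,7):
  A: rows 8-10 cols 6-8 -> outside (row miss)
  B: rows 2-3 cols 2-7 z=3 -> covers; best now B (z=3)
  C: rows 3-5 cols 6-10 z=4 -> covers; best now B (z=3)
  D: rows 1-2 cols 1-2 -> outside (row miss)
Winner: B at z=3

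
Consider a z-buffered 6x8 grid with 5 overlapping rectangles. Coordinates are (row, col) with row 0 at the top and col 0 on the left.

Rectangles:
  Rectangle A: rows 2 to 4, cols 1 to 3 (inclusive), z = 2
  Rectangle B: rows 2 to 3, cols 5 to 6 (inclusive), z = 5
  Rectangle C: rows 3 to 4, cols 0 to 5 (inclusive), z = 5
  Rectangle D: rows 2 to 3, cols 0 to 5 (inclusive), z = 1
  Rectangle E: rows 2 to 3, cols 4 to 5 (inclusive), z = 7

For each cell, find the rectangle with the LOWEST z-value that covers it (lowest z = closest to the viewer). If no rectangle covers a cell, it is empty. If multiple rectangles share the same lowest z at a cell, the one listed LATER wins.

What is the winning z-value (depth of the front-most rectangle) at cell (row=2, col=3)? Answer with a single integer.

Check cell (2,3):
  A: rows 2-4 cols 1-3 z=2 -> covers; best now A (z=2)
  B: rows 2-3 cols 5-6 -> outside (col miss)
  C: rows 3-4 cols 0-5 -> outside (row miss)
  D: rows 2-3 cols 0-5 z=1 -> covers; best now D (z=1)
  E: rows 2-3 cols 4-5 -> outside (col miss)
Winner: D at z=1

Answer: 1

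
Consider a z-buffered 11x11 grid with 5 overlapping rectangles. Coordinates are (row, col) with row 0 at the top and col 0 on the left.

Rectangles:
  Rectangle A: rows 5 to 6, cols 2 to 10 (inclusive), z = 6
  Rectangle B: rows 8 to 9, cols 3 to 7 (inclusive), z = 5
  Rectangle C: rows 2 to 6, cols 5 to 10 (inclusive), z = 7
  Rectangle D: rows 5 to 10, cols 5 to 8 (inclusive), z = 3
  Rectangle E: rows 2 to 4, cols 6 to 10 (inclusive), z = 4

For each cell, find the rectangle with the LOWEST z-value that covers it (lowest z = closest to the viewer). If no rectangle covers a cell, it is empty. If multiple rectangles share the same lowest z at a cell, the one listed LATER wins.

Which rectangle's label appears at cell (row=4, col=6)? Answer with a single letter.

Answer: E

Derivation:
Check cell (4,6):
  A: rows 5-6 cols 2-10 -> outside (row miss)
  B: rows 8-9 cols 3-7 -> outside (row miss)
  C: rows 2-6 cols 5-10 z=7 -> covers; best now C (z=7)
  D: rows 5-10 cols 5-8 -> outside (row miss)
  E: rows 2-4 cols 6-10 z=4 -> covers; best now E (z=4)
Winner: E at z=4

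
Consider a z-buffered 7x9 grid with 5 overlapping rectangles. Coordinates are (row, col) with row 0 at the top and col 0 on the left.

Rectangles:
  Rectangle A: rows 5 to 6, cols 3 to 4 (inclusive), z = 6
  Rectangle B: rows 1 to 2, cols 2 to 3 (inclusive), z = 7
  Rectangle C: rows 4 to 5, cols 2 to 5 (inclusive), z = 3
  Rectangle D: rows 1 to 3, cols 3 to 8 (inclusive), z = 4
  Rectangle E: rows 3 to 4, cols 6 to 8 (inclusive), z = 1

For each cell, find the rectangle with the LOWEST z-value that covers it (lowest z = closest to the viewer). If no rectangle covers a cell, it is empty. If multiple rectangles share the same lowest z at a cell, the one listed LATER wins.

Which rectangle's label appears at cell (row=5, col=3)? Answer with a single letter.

Answer: C

Derivation:
Check cell (5,3):
  A: rows 5-6 cols 3-4 z=6 -> covers; best now A (z=6)
  B: rows 1-2 cols 2-3 -> outside (row miss)
  C: rows 4-5 cols 2-5 z=3 -> covers; best now C (z=3)
  D: rows 1-3 cols 3-8 -> outside (row miss)
  E: rows 3-4 cols 6-8 -> outside (row miss)
Winner: C at z=3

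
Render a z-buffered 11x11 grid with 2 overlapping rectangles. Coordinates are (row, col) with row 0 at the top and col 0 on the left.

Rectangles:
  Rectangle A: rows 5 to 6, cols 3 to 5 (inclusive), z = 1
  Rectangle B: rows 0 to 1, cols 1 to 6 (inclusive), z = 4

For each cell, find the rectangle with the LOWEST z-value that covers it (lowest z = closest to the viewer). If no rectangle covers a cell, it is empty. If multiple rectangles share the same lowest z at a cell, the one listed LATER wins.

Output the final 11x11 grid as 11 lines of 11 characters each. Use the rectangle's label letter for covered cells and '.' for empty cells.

.BBBBBB....
.BBBBBB....
...........
...........
...........
...AAA.....
...AAA.....
...........
...........
...........
...........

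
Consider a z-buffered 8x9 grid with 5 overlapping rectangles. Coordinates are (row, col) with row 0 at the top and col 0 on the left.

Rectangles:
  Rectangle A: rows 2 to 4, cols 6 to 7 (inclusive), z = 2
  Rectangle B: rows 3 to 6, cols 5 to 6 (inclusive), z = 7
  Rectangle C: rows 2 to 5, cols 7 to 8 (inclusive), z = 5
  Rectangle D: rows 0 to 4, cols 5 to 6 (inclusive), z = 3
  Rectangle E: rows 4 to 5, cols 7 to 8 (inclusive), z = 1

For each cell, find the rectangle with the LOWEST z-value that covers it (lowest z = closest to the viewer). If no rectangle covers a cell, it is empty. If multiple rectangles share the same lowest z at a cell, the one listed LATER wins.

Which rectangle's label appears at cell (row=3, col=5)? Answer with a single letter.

Answer: D

Derivation:
Check cell (3,5):
  A: rows 2-4 cols 6-7 -> outside (col miss)
  B: rows 3-6 cols 5-6 z=7 -> covers; best now B (z=7)
  C: rows 2-5 cols 7-8 -> outside (col miss)
  D: rows 0-4 cols 5-6 z=3 -> covers; best now D (z=3)
  E: rows 4-5 cols 7-8 -> outside (row miss)
Winner: D at z=3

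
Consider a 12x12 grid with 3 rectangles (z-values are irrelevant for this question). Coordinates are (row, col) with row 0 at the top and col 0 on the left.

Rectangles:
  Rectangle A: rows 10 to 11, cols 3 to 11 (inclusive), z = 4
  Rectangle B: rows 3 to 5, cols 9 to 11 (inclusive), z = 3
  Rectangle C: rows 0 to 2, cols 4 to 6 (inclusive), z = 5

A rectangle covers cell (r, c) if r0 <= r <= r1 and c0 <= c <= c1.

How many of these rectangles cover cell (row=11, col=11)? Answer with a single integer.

Check cell (11,11):
  A: rows 10-11 cols 3-11 -> covers
  B: rows 3-5 cols 9-11 -> outside (row miss)
  C: rows 0-2 cols 4-6 -> outside (row miss)
Count covering = 1

Answer: 1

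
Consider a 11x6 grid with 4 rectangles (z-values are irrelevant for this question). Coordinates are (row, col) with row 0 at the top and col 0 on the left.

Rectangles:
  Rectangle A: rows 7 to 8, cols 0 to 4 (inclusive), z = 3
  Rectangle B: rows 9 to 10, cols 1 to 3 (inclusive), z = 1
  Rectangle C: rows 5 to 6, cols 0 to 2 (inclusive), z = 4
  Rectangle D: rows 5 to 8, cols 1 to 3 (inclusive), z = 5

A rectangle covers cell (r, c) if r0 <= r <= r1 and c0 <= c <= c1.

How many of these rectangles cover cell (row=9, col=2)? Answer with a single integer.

Answer: 1

Derivation:
Check cell (9,2):
  A: rows 7-8 cols 0-4 -> outside (row miss)
  B: rows 9-10 cols 1-3 -> covers
  C: rows 5-6 cols 0-2 -> outside (row miss)
  D: rows 5-8 cols 1-3 -> outside (row miss)
Count covering = 1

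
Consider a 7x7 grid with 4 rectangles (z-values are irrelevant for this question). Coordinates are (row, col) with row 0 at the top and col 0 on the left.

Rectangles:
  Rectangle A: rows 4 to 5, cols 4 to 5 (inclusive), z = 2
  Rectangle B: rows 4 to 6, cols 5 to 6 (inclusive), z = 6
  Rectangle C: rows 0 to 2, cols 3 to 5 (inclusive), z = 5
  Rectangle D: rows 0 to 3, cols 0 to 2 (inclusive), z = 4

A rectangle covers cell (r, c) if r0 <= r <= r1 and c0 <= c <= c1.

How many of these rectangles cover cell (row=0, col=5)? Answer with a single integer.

Check cell (0,5):
  A: rows 4-5 cols 4-5 -> outside (row miss)
  B: rows 4-6 cols 5-6 -> outside (row miss)
  C: rows 0-2 cols 3-5 -> covers
  D: rows 0-3 cols 0-2 -> outside (col miss)
Count covering = 1

Answer: 1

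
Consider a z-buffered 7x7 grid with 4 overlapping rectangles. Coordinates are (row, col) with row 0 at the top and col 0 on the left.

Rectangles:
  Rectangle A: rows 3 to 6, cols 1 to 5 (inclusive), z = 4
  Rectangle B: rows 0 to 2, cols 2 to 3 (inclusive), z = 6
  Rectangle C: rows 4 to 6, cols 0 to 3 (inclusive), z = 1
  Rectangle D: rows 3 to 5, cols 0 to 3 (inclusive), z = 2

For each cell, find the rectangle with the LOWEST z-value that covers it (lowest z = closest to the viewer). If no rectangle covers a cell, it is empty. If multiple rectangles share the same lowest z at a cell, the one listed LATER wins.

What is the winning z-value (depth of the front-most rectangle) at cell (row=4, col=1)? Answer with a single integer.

Check cell (4,1):
  A: rows 3-6 cols 1-5 z=4 -> covers; best now A (z=4)
  B: rows 0-2 cols 2-3 -> outside (row miss)
  C: rows 4-6 cols 0-3 z=1 -> covers; best now C (z=1)
  D: rows 3-5 cols 0-3 z=2 -> covers; best now C (z=1)
Winner: C at z=1

Answer: 1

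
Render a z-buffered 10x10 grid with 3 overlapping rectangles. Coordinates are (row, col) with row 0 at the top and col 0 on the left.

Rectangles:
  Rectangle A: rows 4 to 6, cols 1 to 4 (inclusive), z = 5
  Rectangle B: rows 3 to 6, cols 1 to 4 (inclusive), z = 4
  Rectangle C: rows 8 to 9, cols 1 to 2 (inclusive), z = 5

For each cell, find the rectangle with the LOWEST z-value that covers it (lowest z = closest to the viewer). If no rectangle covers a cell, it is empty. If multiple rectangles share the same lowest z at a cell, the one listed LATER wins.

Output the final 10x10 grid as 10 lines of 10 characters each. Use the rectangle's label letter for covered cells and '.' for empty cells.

..........
..........
..........
.BBBB.....
.BBBB.....
.BBBB.....
.BBBB.....
..........
.CC.......
.CC.......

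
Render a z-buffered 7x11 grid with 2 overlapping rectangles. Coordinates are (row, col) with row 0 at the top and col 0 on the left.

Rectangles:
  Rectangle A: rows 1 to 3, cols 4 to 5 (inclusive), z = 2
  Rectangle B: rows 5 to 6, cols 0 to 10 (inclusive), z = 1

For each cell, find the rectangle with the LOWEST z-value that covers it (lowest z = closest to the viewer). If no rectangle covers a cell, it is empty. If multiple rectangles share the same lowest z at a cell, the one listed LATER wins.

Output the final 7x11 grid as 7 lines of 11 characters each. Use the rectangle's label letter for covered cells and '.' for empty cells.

...........
....AA.....
....AA.....
....AA.....
...........
BBBBBBBBBBB
BBBBBBBBBBB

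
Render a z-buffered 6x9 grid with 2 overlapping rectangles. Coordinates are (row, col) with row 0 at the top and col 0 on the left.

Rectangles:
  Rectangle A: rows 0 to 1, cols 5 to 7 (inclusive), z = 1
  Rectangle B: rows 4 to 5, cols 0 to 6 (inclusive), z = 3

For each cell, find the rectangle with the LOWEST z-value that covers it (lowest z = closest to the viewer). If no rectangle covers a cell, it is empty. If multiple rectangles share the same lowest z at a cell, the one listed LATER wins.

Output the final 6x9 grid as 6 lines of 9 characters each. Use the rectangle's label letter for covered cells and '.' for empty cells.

.....AAA.
.....AAA.
.........
.........
BBBBBBB..
BBBBBBB..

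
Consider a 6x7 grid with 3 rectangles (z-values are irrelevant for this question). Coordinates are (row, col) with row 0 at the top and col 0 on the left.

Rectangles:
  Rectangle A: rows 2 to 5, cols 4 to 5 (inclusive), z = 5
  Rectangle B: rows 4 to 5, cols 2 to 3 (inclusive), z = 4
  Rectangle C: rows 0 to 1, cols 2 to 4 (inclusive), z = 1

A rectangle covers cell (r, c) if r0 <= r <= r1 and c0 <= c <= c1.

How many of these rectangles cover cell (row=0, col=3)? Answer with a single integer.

Answer: 1

Derivation:
Check cell (0,3):
  A: rows 2-5 cols 4-5 -> outside (row miss)
  B: rows 4-5 cols 2-3 -> outside (row miss)
  C: rows 0-1 cols 2-4 -> covers
Count covering = 1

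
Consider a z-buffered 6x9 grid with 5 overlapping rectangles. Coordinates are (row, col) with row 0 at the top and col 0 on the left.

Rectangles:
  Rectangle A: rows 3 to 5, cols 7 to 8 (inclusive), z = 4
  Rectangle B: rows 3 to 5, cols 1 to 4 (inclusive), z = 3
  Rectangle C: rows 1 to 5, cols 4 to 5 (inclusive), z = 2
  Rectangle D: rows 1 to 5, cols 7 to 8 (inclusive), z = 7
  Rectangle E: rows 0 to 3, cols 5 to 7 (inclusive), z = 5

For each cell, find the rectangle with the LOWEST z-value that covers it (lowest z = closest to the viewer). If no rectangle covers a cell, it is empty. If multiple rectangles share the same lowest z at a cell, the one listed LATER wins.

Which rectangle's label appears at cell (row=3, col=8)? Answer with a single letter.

Check cell (3,8):
  A: rows 3-5 cols 7-8 z=4 -> covers; best now A (z=4)
  B: rows 3-5 cols 1-4 -> outside (col miss)
  C: rows 1-5 cols 4-5 -> outside (col miss)
  D: rows 1-5 cols 7-8 z=7 -> covers; best now A (z=4)
  E: rows 0-3 cols 5-7 -> outside (col miss)
Winner: A at z=4

Answer: A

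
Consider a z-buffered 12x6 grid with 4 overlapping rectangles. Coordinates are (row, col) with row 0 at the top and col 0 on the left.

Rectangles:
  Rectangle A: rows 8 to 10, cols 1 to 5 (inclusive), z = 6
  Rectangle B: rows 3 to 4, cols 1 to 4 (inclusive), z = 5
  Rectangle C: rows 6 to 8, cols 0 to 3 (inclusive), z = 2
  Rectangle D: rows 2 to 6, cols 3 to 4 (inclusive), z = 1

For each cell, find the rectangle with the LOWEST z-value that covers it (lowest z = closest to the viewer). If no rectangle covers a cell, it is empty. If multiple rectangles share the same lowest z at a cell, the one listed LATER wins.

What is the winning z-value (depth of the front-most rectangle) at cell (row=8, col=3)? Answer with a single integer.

Answer: 2

Derivation:
Check cell (8,3):
  A: rows 8-10 cols 1-5 z=6 -> covers; best now A (z=6)
  B: rows 3-4 cols 1-4 -> outside (row miss)
  C: rows 6-8 cols 0-3 z=2 -> covers; best now C (z=2)
  D: rows 2-6 cols 3-4 -> outside (row miss)
Winner: C at z=2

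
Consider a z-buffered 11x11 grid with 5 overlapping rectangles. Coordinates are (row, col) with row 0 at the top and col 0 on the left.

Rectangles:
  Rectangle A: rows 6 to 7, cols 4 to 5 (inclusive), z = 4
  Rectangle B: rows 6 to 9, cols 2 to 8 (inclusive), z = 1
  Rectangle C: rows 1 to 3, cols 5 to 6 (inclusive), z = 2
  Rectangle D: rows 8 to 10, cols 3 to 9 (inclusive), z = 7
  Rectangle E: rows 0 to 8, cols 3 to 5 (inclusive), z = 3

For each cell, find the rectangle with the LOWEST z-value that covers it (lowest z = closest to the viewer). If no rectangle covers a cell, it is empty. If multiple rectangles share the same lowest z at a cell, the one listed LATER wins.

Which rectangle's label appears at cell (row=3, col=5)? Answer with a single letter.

Check cell (3,5):
  A: rows 6-7 cols 4-5 -> outside (row miss)
  B: rows 6-9 cols 2-8 -> outside (row miss)
  C: rows 1-3 cols 5-6 z=2 -> covers; best now C (z=2)
  D: rows 8-10 cols 3-9 -> outside (row miss)
  E: rows 0-8 cols 3-5 z=3 -> covers; best now C (z=2)
Winner: C at z=2

Answer: C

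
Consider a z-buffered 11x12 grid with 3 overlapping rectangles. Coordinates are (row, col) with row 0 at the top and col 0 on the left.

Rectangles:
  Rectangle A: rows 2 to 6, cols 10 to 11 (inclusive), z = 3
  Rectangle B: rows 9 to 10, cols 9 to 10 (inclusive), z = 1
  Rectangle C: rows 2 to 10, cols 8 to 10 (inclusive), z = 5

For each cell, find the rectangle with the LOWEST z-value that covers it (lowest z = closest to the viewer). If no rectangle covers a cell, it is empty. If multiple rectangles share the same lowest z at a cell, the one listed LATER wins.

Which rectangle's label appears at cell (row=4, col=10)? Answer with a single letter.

Check cell (4,10):
  A: rows 2-6 cols 10-11 z=3 -> covers; best now A (z=3)
  B: rows 9-10 cols 9-10 -> outside (row miss)
  C: rows 2-10 cols 8-10 z=5 -> covers; best now A (z=3)
Winner: A at z=3

Answer: A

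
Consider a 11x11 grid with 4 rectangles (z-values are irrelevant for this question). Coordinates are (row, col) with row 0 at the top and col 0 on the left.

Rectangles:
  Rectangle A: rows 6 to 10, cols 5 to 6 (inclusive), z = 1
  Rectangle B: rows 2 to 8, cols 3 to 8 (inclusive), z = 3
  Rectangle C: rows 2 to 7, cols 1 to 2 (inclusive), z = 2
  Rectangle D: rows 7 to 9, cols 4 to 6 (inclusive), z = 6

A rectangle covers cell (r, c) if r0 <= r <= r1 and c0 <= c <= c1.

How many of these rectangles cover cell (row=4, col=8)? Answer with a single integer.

Answer: 1

Derivation:
Check cell (4,8):
  A: rows 6-10 cols 5-6 -> outside (row miss)
  B: rows 2-8 cols 3-8 -> covers
  C: rows 2-7 cols 1-2 -> outside (col miss)
  D: rows 7-9 cols 4-6 -> outside (row miss)
Count covering = 1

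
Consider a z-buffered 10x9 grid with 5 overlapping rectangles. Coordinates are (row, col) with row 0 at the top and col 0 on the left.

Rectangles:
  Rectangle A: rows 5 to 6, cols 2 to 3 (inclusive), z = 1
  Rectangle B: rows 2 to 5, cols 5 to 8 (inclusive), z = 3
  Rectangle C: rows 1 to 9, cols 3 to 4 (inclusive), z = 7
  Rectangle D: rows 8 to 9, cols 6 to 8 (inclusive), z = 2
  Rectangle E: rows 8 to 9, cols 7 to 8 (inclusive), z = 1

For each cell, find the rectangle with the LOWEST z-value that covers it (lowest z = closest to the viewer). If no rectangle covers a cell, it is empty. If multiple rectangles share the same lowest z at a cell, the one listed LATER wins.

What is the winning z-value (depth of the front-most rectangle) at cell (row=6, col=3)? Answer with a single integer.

Check cell (6,3):
  A: rows 5-6 cols 2-3 z=1 -> covers; best now A (z=1)
  B: rows 2-5 cols 5-8 -> outside (row miss)
  C: rows 1-9 cols 3-4 z=7 -> covers; best now A (z=1)
  D: rows 8-9 cols 6-8 -> outside (row miss)
  E: rows 8-9 cols 7-8 -> outside (row miss)
Winner: A at z=1

Answer: 1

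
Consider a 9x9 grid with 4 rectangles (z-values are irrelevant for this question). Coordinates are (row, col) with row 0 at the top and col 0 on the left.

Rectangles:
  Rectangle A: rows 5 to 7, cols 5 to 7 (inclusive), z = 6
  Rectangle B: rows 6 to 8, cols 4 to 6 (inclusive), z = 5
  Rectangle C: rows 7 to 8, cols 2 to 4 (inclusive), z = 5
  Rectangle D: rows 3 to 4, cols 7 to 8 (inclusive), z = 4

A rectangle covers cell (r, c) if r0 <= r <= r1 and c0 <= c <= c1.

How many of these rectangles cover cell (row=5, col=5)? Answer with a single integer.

Check cell (5,5):
  A: rows 5-7 cols 5-7 -> covers
  B: rows 6-8 cols 4-6 -> outside (row miss)
  C: rows 7-8 cols 2-4 -> outside (row miss)
  D: rows 3-4 cols 7-8 -> outside (row miss)
Count covering = 1

Answer: 1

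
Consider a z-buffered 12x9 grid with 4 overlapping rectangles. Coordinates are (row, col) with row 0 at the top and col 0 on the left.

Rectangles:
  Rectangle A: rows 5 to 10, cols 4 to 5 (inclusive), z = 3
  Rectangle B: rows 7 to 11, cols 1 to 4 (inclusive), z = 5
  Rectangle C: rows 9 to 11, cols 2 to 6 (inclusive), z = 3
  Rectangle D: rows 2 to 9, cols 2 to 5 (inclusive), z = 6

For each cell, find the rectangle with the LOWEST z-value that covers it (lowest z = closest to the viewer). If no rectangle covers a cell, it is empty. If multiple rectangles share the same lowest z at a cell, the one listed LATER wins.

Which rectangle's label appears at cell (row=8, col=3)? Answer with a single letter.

Check cell (8,3):
  A: rows 5-10 cols 4-5 -> outside (col miss)
  B: rows 7-11 cols 1-4 z=5 -> covers; best now B (z=5)
  C: rows 9-11 cols 2-6 -> outside (row miss)
  D: rows 2-9 cols 2-5 z=6 -> covers; best now B (z=5)
Winner: B at z=5

Answer: B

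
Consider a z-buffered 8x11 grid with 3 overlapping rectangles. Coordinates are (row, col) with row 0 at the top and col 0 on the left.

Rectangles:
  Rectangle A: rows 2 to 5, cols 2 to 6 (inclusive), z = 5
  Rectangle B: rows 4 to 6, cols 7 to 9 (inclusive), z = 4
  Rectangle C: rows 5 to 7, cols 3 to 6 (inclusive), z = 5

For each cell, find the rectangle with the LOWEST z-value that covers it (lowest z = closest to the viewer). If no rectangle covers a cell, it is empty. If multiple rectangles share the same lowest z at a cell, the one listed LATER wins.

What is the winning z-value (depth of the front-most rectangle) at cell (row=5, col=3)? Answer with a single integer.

Answer: 5

Derivation:
Check cell (5,3):
  A: rows 2-5 cols 2-6 z=5 -> covers; best now A (z=5)
  B: rows 4-6 cols 7-9 -> outside (col miss)
  C: rows 5-7 cols 3-6 z=5 -> covers; best now C (z=5)
Winner: C at z=5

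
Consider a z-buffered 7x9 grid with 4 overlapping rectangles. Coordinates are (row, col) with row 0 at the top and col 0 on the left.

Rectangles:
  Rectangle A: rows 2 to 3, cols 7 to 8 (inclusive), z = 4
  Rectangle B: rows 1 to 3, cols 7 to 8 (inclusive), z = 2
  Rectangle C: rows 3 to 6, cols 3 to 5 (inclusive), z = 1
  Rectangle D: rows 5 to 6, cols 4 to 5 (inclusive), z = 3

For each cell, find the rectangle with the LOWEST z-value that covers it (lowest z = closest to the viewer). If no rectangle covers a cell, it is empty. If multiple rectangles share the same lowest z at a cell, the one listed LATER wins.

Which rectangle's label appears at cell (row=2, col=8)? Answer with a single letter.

Check cell (2,8):
  A: rows 2-3 cols 7-8 z=4 -> covers; best now A (z=4)
  B: rows 1-3 cols 7-8 z=2 -> covers; best now B (z=2)
  C: rows 3-6 cols 3-5 -> outside (row miss)
  D: rows 5-6 cols 4-5 -> outside (row miss)
Winner: B at z=2

Answer: B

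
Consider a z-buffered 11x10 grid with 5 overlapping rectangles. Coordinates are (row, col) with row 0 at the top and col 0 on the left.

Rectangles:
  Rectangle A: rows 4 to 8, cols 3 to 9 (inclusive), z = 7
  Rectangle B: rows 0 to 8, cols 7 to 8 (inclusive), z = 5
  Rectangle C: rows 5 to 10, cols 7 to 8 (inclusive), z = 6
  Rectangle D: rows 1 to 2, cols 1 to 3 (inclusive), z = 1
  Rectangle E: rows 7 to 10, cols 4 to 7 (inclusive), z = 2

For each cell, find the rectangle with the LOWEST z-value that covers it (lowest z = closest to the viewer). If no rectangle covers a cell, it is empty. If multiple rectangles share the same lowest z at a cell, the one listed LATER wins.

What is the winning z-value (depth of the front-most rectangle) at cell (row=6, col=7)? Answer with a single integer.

Check cell (6,7):
  A: rows 4-8 cols 3-9 z=7 -> covers; best now A (z=7)
  B: rows 0-8 cols 7-8 z=5 -> covers; best now B (z=5)
  C: rows 5-10 cols 7-8 z=6 -> covers; best now B (z=5)
  D: rows 1-2 cols 1-3 -> outside (row miss)
  E: rows 7-10 cols 4-7 -> outside (row miss)
Winner: B at z=5

Answer: 5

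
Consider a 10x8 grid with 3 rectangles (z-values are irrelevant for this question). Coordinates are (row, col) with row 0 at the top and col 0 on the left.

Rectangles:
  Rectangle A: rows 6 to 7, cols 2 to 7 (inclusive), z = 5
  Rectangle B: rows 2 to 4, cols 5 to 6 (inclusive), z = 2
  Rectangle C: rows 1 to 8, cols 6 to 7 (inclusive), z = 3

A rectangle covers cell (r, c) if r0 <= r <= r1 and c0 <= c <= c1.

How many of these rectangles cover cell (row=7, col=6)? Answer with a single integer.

Check cell (7,6):
  A: rows 6-7 cols 2-7 -> covers
  B: rows 2-4 cols 5-6 -> outside (row miss)
  C: rows 1-8 cols 6-7 -> covers
Count covering = 2

Answer: 2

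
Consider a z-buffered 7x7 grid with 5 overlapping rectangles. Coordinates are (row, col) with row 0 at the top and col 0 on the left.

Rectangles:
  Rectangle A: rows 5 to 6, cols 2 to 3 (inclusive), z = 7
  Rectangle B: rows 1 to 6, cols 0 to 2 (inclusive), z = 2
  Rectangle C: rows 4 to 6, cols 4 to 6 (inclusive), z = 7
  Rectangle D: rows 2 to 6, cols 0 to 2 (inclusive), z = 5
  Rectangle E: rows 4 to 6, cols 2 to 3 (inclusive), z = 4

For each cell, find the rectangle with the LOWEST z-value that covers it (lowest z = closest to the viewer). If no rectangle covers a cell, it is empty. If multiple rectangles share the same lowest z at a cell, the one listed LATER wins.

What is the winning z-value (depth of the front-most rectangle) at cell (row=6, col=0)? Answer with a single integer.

Check cell (6,0):
  A: rows 5-6 cols 2-3 -> outside (col miss)
  B: rows 1-6 cols 0-2 z=2 -> covers; best now B (z=2)
  C: rows 4-6 cols 4-6 -> outside (col miss)
  D: rows 2-6 cols 0-2 z=5 -> covers; best now B (z=2)
  E: rows 4-6 cols 2-3 -> outside (col miss)
Winner: B at z=2

Answer: 2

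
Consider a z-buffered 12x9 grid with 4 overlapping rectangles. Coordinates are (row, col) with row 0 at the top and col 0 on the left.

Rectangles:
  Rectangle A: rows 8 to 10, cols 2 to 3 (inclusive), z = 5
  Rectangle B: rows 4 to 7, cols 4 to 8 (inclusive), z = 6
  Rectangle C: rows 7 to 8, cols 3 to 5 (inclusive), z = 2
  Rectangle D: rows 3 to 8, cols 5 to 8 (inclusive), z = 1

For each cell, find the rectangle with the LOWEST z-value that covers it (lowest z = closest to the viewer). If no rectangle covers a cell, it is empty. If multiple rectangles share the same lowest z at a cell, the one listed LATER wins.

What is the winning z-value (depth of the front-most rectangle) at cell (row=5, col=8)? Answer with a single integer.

Answer: 1

Derivation:
Check cell (5,8):
  A: rows 8-10 cols 2-3 -> outside (row miss)
  B: rows 4-7 cols 4-8 z=6 -> covers; best now B (z=6)
  C: rows 7-8 cols 3-5 -> outside (row miss)
  D: rows 3-8 cols 5-8 z=1 -> covers; best now D (z=1)
Winner: D at z=1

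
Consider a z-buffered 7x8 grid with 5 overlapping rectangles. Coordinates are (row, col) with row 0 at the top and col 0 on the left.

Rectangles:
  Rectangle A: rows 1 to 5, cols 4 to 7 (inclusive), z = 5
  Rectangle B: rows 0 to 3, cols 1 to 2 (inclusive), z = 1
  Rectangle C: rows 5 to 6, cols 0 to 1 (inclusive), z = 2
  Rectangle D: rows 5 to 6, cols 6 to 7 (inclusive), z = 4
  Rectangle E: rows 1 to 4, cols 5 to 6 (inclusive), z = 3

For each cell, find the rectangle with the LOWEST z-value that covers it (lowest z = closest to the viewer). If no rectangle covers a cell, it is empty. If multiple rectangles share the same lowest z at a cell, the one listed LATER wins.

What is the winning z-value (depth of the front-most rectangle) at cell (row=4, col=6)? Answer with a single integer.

Answer: 3

Derivation:
Check cell (4,6):
  A: rows 1-5 cols 4-7 z=5 -> covers; best now A (z=5)
  B: rows 0-3 cols 1-2 -> outside (row miss)
  C: rows 5-6 cols 0-1 -> outside (row miss)
  D: rows 5-6 cols 6-7 -> outside (row miss)
  E: rows 1-4 cols 5-6 z=3 -> covers; best now E (z=3)
Winner: E at z=3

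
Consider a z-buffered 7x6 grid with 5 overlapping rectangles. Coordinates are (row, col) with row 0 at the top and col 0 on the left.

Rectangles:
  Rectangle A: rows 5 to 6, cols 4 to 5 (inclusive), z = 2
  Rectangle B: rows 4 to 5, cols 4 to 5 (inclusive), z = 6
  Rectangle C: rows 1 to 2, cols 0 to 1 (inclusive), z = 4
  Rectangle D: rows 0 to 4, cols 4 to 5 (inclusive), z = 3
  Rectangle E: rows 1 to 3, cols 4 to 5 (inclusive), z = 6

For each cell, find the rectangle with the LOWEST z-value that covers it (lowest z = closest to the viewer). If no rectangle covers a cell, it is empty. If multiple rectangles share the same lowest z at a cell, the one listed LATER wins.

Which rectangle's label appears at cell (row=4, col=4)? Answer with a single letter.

Check cell (4,4):
  A: rows 5-6 cols 4-5 -> outside (row miss)
  B: rows 4-5 cols 4-5 z=6 -> covers; best now B (z=6)
  C: rows 1-2 cols 0-1 -> outside (row miss)
  D: rows 0-4 cols 4-5 z=3 -> covers; best now D (z=3)
  E: rows 1-3 cols 4-5 -> outside (row miss)
Winner: D at z=3

Answer: D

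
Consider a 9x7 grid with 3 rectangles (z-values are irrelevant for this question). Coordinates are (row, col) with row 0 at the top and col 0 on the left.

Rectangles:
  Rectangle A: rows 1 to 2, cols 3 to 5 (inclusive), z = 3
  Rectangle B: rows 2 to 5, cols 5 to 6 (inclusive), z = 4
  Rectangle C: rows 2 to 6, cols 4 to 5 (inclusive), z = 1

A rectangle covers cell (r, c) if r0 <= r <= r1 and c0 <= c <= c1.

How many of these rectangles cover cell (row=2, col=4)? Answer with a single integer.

Check cell (2,4):
  A: rows 1-2 cols 3-5 -> covers
  B: rows 2-5 cols 5-6 -> outside (col miss)
  C: rows 2-6 cols 4-5 -> covers
Count covering = 2

Answer: 2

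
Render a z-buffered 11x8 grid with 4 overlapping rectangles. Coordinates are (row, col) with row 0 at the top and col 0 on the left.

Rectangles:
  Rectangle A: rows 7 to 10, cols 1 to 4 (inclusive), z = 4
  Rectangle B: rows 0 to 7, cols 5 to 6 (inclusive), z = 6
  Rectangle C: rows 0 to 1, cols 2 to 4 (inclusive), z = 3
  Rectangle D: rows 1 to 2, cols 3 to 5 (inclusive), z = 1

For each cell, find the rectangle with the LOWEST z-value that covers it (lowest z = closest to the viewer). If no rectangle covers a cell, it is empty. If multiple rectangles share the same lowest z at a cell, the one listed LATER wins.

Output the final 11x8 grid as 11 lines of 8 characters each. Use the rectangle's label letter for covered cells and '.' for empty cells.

..CCCBB.
..CDDDB.
...DDDB.
.....BB.
.....BB.
.....BB.
.....BB.
.AAAABB.
.AAAA...
.AAAA...
.AAAA...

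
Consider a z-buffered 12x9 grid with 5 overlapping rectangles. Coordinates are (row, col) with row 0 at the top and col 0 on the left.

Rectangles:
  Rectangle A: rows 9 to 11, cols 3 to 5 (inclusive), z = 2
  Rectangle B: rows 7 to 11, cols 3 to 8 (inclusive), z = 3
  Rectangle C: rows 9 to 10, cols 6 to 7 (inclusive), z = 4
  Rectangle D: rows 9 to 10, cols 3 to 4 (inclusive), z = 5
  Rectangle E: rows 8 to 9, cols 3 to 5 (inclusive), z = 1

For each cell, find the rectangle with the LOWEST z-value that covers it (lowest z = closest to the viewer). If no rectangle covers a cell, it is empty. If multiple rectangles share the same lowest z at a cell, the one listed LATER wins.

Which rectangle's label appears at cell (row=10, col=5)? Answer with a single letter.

Check cell (10,5):
  A: rows 9-11 cols 3-5 z=2 -> covers; best now A (z=2)
  B: rows 7-11 cols 3-8 z=3 -> covers; best now A (z=2)
  C: rows 9-10 cols 6-7 -> outside (col miss)
  D: rows 9-10 cols 3-4 -> outside (col miss)
  E: rows 8-9 cols 3-5 -> outside (row miss)
Winner: A at z=2

Answer: A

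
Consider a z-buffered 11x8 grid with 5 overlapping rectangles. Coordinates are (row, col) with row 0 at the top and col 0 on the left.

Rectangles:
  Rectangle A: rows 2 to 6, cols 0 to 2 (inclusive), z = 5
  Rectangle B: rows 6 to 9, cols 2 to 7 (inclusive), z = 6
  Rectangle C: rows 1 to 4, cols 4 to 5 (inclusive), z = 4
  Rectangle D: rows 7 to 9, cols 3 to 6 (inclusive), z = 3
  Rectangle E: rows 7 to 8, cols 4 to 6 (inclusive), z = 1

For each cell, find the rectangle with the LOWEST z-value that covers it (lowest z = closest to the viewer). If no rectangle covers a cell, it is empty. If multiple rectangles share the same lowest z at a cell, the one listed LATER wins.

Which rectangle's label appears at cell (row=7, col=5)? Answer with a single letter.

Check cell (7,5):
  A: rows 2-6 cols 0-2 -> outside (row miss)
  B: rows 6-9 cols 2-7 z=6 -> covers; best now B (z=6)
  C: rows 1-4 cols 4-5 -> outside (row miss)
  D: rows 7-9 cols 3-6 z=3 -> covers; best now D (z=3)
  E: rows 7-8 cols 4-6 z=1 -> covers; best now E (z=1)
Winner: E at z=1

Answer: E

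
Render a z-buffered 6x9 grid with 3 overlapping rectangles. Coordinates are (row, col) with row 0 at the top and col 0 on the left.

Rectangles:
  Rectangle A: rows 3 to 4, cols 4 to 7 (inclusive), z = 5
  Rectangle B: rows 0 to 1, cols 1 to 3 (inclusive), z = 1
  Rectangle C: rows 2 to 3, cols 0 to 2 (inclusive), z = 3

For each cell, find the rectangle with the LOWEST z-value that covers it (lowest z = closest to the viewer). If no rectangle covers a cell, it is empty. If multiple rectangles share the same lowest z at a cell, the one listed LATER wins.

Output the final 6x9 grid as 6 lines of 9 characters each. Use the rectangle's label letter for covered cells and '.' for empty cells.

.BBB.....
.BBB.....
CCC......
CCC.AAAA.
....AAAA.
.........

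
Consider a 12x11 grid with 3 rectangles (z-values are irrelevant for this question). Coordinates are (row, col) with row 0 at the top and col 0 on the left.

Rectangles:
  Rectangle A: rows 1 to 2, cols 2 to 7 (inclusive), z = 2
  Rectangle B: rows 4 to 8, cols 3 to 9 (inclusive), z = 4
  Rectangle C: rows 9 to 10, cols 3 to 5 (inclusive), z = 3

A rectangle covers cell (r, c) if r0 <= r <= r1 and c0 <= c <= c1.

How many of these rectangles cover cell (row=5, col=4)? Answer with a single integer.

Check cell (5,4):
  A: rows 1-2 cols 2-7 -> outside (row miss)
  B: rows 4-8 cols 3-9 -> covers
  C: rows 9-10 cols 3-5 -> outside (row miss)
Count covering = 1

Answer: 1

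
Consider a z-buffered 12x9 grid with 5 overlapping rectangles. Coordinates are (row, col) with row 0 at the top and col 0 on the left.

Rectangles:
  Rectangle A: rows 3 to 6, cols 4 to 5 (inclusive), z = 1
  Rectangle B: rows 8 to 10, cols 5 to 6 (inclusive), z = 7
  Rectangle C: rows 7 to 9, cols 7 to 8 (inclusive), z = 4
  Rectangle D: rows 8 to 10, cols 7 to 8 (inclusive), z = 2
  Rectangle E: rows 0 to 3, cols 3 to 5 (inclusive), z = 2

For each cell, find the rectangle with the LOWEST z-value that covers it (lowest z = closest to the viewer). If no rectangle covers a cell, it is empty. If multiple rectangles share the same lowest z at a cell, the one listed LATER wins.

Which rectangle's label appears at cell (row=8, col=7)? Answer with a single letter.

Answer: D

Derivation:
Check cell (8,7):
  A: rows 3-6 cols 4-5 -> outside (row miss)
  B: rows 8-10 cols 5-6 -> outside (col miss)
  C: rows 7-9 cols 7-8 z=4 -> covers; best now C (z=4)
  D: rows 8-10 cols 7-8 z=2 -> covers; best now D (z=2)
  E: rows 0-3 cols 3-5 -> outside (row miss)
Winner: D at z=2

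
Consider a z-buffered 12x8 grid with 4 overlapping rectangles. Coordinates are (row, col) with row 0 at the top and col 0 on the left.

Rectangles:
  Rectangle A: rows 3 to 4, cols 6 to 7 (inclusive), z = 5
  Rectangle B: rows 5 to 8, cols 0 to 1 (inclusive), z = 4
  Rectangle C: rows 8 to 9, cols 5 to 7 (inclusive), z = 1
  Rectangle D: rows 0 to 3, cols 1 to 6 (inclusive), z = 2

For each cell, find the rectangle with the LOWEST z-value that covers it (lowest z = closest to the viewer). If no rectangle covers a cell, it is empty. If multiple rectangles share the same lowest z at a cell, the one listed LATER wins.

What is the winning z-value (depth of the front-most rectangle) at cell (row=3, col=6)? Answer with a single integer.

Answer: 2

Derivation:
Check cell (3,6):
  A: rows 3-4 cols 6-7 z=5 -> covers; best now A (z=5)
  B: rows 5-8 cols 0-1 -> outside (row miss)
  C: rows 8-9 cols 5-7 -> outside (row miss)
  D: rows 0-3 cols 1-6 z=2 -> covers; best now D (z=2)
Winner: D at z=2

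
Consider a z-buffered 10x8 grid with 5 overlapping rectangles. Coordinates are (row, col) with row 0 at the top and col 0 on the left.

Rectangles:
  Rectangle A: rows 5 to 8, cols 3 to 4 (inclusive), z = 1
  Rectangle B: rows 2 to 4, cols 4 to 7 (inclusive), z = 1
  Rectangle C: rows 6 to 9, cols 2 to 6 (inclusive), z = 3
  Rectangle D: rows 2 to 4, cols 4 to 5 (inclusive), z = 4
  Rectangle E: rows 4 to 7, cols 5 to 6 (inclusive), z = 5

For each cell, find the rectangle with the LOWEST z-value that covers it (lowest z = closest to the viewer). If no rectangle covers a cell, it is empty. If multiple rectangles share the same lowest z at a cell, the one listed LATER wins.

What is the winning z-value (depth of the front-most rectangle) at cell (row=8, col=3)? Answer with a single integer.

Answer: 1

Derivation:
Check cell (8,3):
  A: rows 5-8 cols 3-4 z=1 -> covers; best now A (z=1)
  B: rows 2-4 cols 4-7 -> outside (row miss)
  C: rows 6-9 cols 2-6 z=3 -> covers; best now A (z=1)
  D: rows 2-4 cols 4-5 -> outside (row miss)
  E: rows 4-7 cols 5-6 -> outside (row miss)
Winner: A at z=1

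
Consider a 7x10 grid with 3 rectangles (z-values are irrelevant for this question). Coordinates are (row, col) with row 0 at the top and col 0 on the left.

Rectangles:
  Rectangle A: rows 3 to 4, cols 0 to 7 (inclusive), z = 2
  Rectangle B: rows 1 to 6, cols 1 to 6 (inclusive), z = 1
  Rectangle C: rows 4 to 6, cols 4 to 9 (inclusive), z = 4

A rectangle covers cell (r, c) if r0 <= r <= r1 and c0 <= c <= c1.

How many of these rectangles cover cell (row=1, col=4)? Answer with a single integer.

Check cell (1,4):
  A: rows 3-4 cols 0-7 -> outside (row miss)
  B: rows 1-6 cols 1-6 -> covers
  C: rows 4-6 cols 4-9 -> outside (row miss)
Count covering = 1

Answer: 1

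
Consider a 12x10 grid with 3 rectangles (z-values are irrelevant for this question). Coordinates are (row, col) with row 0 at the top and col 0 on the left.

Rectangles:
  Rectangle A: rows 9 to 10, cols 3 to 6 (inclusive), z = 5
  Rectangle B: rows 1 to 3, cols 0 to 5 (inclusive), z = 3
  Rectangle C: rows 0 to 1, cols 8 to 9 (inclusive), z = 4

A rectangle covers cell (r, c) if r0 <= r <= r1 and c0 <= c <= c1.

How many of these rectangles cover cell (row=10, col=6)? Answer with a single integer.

Check cell (10,6):
  A: rows 9-10 cols 3-6 -> covers
  B: rows 1-3 cols 0-5 -> outside (row miss)
  C: rows 0-1 cols 8-9 -> outside (row miss)
Count covering = 1

Answer: 1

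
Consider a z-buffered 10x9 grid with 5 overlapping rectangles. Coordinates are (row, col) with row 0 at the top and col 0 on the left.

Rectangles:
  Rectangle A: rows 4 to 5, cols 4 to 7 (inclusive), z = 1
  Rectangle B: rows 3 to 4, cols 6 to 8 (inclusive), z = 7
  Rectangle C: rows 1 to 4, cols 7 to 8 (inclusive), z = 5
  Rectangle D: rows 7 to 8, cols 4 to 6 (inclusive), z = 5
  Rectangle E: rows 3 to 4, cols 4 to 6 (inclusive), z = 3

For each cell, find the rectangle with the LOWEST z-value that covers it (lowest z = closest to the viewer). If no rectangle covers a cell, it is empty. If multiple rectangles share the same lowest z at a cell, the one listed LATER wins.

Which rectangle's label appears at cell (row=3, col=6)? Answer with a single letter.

Answer: E

Derivation:
Check cell (3,6):
  A: rows 4-5 cols 4-7 -> outside (row miss)
  B: rows 3-4 cols 6-8 z=7 -> covers; best now B (z=7)
  C: rows 1-4 cols 7-8 -> outside (col miss)
  D: rows 7-8 cols 4-6 -> outside (row miss)
  E: rows 3-4 cols 4-6 z=3 -> covers; best now E (z=3)
Winner: E at z=3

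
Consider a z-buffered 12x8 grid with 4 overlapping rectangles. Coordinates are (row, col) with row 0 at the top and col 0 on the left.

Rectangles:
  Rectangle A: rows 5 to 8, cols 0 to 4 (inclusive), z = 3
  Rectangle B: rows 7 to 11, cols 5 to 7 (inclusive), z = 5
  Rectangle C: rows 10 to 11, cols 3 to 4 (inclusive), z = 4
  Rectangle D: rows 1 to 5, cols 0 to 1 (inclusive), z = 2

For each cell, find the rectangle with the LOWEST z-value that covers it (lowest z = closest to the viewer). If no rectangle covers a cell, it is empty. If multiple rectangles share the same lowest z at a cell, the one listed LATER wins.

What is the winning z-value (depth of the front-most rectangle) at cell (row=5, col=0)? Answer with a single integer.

Answer: 2

Derivation:
Check cell (5,0):
  A: rows 5-8 cols 0-4 z=3 -> covers; best now A (z=3)
  B: rows 7-11 cols 5-7 -> outside (row miss)
  C: rows 10-11 cols 3-4 -> outside (row miss)
  D: rows 1-5 cols 0-1 z=2 -> covers; best now D (z=2)
Winner: D at z=2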